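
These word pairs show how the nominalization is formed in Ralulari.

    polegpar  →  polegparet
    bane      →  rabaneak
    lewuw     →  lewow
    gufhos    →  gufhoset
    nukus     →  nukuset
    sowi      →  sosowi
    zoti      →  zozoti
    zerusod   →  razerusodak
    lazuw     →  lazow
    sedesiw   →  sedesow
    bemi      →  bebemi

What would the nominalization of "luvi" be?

nukus and lewuw both have last vowel 'u' yet inflect differently (nukuset, lewow), so the last vowel is not what conditions the rule; the final letter is.
"luvi" ends in -i. The stems ending in -i (zoti → zozoti, bemi → bebemi, sowi → sosowi) repeat the first consonant+vowel as a prefix.
The other patterns: stems ending in -r or -s add -et; stems ending in -w change the last vowel to 'o'; stems ending in -d or -e add ra- … -ak around the stem.
So luvi → luluvi.

luluvi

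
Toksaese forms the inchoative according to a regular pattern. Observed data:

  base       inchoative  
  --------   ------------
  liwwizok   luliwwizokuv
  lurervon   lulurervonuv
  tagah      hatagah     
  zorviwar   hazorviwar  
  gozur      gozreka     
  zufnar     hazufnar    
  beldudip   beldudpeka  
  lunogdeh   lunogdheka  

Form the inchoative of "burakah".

haburakah

"burakah" has last vowel 'a'. The stems whose last vowel is 'a' (zufnar → hazufnar, tagah → hatagah, zorviwar → hazorviwar) add the prefix ha-.
So burakah → haburakah.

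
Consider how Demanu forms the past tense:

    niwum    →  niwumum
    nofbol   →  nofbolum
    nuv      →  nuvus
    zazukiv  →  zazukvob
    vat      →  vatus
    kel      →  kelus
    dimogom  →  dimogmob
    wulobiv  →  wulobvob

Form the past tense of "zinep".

kel and nofbol both end in -l yet inflect differently (kelus, nofbolum), so the final letter is not what conditions the rule; the number of vowels is.
"zinep" has 2 vowels. The stems with 2 vowels (niwum → niwumum, nofbol → nofbolum) add -um.
So zinep → zinepum.

zinepum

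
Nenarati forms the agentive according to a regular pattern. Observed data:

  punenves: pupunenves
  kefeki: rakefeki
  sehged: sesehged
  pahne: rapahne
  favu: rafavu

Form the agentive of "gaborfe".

"gaborfe" ends in a vowel. The stems ending in a vowel (pahne → rapahne, kefeki → rakefeki, favu → rafavu) add the prefix ra-.
The other pattern: stems ending in a consonant repeat the first consonant+vowel as a prefix.
So gaborfe → ragaborfe.

ragaborfe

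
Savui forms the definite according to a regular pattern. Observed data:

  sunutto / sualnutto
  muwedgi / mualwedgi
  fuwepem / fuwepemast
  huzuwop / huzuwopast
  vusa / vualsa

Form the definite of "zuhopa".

"zuhopa" ends in a vowel. The stems ending in a vowel (sunutto → sualnutto, vusa → vualsa, muwedgi → mualwedgi) insert -al- after the first vowel.
The other pattern: stems ending in a consonant add -ast.
So zuhopa → zualhopa.

zualhopa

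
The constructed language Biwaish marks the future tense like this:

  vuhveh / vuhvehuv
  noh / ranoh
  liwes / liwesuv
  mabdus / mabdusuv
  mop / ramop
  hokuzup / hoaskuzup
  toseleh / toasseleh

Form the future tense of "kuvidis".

kuasvidis

noh and vuhveh both end in -h yet inflect differently (ranoh, vuhvehuv), so the final letter is not what conditions the rule; the number of vowels is.
"kuvidis" has 3 vowels. The stems with 3 vowels (hokuzup → hoaskuzup, toseleh → toasseleh) insert -as- after the first vowel.
The other patterns: stems with 1 vowel add the prefix ra-; stems with 2 vowels add -uv.
So kuvidis → kuasvidis.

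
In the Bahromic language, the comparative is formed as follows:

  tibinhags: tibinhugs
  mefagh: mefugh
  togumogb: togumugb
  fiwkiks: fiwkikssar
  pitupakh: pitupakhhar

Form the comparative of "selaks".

"selaks" has second-to-last letter 'k'. The stems whose second-to-last letter is 'k' (pitupakh → pitupakhhar, fiwkiks → fiwkikssar) double the final consonant and add -ar.
The other pattern: stems whose second-to-last letter is 'g' change the last vowel to 'u'.
So selaks → selakssar.

selakssar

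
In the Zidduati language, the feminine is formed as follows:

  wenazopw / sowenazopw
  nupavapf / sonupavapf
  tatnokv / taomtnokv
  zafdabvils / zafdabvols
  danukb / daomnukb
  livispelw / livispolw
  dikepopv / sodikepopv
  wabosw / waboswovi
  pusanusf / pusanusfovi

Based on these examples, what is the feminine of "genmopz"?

tatnokv and dikepopv both end in -v yet inflect differently (taomtnokv, sodikepopv), so the final letter is not what conditions the rule; the second-to-last letter is.
"genmopz" has second-to-last letter 'p'. The stems whose second-to-last letter is 'p' (dikepopv → sodikepopv, nupavapf → sonupavapf, wenazopw → sowenazopw) add the prefix so-.
The other patterns: stems whose second-to-last letter is 's' add -ovi; stems whose second-to-last letter is 'k' insert -om- after the first vowel; stems whose second-to-last letter is 'l' change the last vowel to 'o'.
So genmopz → sogenmopz.

sogenmopz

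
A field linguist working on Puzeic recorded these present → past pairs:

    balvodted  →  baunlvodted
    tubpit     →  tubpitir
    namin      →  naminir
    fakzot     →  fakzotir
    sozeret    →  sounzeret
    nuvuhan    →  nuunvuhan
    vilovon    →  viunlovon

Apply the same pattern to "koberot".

"koberot" has 3 vowels. The stems with 3 vowels (nuvuhan → nuunvuhan, balvodted → baunlvodted, vilovon → viunlovon) insert -un- after the first vowel.
The other pattern: stems with 2 vowels add -ir.
So koberot → kounberot.

kounberot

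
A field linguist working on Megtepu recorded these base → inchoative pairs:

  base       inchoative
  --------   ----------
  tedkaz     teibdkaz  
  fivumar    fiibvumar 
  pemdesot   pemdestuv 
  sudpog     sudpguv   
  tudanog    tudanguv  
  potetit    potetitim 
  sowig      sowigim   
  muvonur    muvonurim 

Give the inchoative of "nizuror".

nizurruv

pemdesot and potetit both end in -t yet inflect differently (pemdestuv, potetitim), so the final letter is not what conditions the rule; the last vowel is.
"nizuror" has last vowel 'o'. The stems whose last vowel is 'o' (pemdesot → pemdestuv, sudpog → sudpguv, tudanog → tudanguv) delete the last vowel and add -uv.
The other patterns: stems whose last vowel is 'a' insert -ib- after the first vowel; stems whose last vowel is 'i' or 'u' add -im.
So nizuror → nizurruv.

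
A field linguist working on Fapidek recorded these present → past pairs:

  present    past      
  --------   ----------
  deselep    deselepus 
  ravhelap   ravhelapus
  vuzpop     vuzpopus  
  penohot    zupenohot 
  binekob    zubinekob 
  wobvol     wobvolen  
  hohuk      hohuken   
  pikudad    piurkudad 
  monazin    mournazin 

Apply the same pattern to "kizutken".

"kizutken" ends in -n. The one such stem in the data (monazin → mournazin) inserts -ur- after the first vowel (as does pikudad), so the same rule applies.
The other patterns: stems ending in -p add -us; stems ending in -b or -t add the prefix zu-; stems ending in -k or -l add -en.
So kizutken → kiurzutken.

kiurzutken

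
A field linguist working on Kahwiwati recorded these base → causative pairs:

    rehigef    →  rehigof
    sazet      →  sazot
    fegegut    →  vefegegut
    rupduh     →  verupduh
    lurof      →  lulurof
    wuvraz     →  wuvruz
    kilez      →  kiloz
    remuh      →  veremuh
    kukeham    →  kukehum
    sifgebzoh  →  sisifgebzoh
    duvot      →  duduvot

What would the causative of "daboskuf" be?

vedaboskuf

fegegut and sazet both end in -t yet inflect differently (vefegegut, sazot), so the final letter is not what conditions the rule; the last vowel is.
"daboskuf" has last vowel 'u'. The stems whose last vowel is 'u' (fegegut → vefegegut, remuh → veremuh, rupduh → verupduh) add the prefix ve-.
The other patterns: stems whose last vowel is 'e' change the last vowel to 'o'; stems whose last vowel is 'o' repeat the first consonant+vowel as a prefix; stems whose last vowel is 'a' change the last vowel to 'u'.
So daboskuf → vedaboskuf.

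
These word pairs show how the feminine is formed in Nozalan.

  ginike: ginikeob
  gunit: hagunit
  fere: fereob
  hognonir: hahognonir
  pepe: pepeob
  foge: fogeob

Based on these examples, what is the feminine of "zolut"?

hazolut

"zolut" ends in -t. The one such stem in the data (gunit → hagunit) adds the prefix ha-, so the same rule applies.
The other pattern: stems ending in -e add -ob.
So zolut → hazolut.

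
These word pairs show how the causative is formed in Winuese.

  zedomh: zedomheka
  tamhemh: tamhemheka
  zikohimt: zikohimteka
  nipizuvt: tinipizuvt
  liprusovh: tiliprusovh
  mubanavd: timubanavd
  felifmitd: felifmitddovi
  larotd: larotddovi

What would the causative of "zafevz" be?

tizafevz

zikohimt and nipizuvt both end in -t yet inflect differently (zikohimteka, tinipizuvt), so the final letter is not what conditions the rule; the second-to-last letter is.
"zafevz" has second-to-last letter 'v'. The stems whose second-to-last letter is 'v' (nipizuvt → tinipizuvt, liprusovh → tiliprusovh, mubanavd → timubanavd) add the prefix ti-.
The other patterns: stems whose second-to-last letter is 'm' add -eka; stems whose second-to-last letter is 't' double the final consonant and add -ovi.
So zafevz → tizafevz.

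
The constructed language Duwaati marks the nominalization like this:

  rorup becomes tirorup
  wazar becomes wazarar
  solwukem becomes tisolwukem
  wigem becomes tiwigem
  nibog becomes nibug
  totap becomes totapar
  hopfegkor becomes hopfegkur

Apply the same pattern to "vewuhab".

totap and rorup both end in -p yet inflect differently (totapar, tirorup), so the final letter is not what conditions the rule; the last vowel is.
"vewuhab" has last vowel 'a'. The stems whose last vowel is 'a' (totap → totapar, wazar → wazarar) add -ar.
The other patterns: stems whose last vowel is 'e' or 'u' add the prefix ti-; stems whose last vowel is 'o' change the last vowel to 'u'.
So vewuhab → vewuhabar.

vewuhabar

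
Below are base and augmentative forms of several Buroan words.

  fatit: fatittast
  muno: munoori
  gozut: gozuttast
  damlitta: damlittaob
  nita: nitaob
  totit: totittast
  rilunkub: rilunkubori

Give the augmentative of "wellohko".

"wellohko" ends in -o. The one such stem in the data (muno → munoori) adds -ori, so the same rule applies.
So wellohko → wellohkoori.

wellohkoori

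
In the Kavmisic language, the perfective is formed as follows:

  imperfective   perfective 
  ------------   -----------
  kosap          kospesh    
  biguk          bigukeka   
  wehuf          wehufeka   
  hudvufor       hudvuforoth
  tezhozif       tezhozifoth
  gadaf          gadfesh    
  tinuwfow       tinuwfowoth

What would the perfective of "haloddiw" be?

gadaf and wehuf both end in -f yet inflect differently (gadfesh, wehufeka), so the final letter is not what conditions the rule; the last vowel is.
"haloddiw" has last vowel 'i'. The one such stem in the data (tezhozif → tezhozifoth) adds -oth, so the same rule applies.
The other patterns: stems whose last vowel is 'a' delete the last vowel and add -esh; stems whose last vowel is 'u' add -eka.
So haloddiw → haloddiwoth.

haloddiwoth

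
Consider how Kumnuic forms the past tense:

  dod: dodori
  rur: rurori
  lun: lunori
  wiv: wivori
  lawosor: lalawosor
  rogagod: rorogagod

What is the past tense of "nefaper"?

rur and lawosor both end in -r yet inflect differently (rurori, lalawosor), so the final letter is not what conditions the rule; the number of vowels is.
"nefaper" has 3 vowels. The stems with 3 vowels (lawosor → lalawosor, rogagod → rorogagod) repeat the first consonant+vowel as a prefix.
So nefaper → nenefaper.

nenefaper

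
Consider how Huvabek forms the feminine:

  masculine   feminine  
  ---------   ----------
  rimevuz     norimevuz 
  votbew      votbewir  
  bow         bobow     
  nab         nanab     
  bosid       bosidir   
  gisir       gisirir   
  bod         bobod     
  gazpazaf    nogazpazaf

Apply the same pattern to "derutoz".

bow and votbew both end in -w yet inflect differently (bobow, votbewir), so the final letter is not what conditions the rule; the number of vowels is.
"derutoz" has 3 vowels. The stems with 3 vowels (rimevuz → norimevuz, gazpazaf → nogazpazaf) add the prefix no-.
The other patterns: stems with 1 vowel repeat the first consonant+vowel as a prefix; stems with 2 vowels add -ir.
So derutoz → noderutoz.

noderutoz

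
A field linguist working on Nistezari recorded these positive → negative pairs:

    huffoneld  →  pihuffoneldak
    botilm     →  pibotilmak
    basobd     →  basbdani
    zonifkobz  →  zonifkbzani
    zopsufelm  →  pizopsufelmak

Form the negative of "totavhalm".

huffoneld and basobd both end in -d yet inflect differently (pihuffoneldak, basbdani), so the final letter is not what conditions the rule; the second-to-last letter is.
"totavhalm" has second-to-last letter 'l'. The stems whose second-to-last letter is 'l' (botilm → pibotilmak, zopsufelm → pizopsufelmak, huffoneld → pihuffoneldak) add pi- … -ak around the stem.
So totavhalm → pitotavhalmak.

pitotavhalmak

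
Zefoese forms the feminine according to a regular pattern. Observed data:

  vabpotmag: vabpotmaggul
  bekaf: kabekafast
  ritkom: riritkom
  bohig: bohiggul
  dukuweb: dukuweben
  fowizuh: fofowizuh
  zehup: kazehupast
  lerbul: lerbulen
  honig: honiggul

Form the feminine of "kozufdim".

vabpotmag and bekaf both have last vowel 'a' yet inflect differently (vabpotmaggul, kabekafast), so the last vowel is not what conditions the rule; the final letter is.
"kozufdim" ends in -m. The one such stem in the data (ritkom → riritkom) repeats the first consonant+vowel as a prefix (as does fowizuh), so the same rule applies.
So kozufdim → kokozufdim.

kokozufdim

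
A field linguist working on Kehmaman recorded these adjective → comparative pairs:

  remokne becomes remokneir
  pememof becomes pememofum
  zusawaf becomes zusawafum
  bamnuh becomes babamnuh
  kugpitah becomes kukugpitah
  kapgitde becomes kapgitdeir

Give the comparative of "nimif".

zusawaf and kugpitah both have last vowel 'a' yet inflect differently (zusawafum, kukugpitah), so the last vowel is not what conditions the rule; the final letter is.
"nimif" ends in -f. The stems ending in -f (zusawaf → zusawafum, pememof → pememofum) add -um.
So nimif → nimifum.

nimifum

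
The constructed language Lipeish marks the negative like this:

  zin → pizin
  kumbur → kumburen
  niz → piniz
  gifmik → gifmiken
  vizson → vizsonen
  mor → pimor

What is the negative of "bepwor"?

kumbur and mor both end in -r yet inflect differently (kumburen, pimor), so the final letter is not what conditions the rule; the number of vowels is.
"bepwor" has 2 vowels. The stems with 2 vowels (kumbur → kumburen, vizson → vizsonen, gifmik → gifmiken) add -en.
The other pattern: stems with 1 vowel add the prefix pi-.
So bepwor → bepworen.

bepworen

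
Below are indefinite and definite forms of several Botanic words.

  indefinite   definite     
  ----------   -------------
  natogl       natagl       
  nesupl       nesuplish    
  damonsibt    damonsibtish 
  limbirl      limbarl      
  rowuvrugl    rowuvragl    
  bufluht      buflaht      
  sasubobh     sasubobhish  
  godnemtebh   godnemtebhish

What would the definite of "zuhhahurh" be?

zuhhaharh

nesupl and rowuvrugl both end in -l yet inflect differently (nesuplish, rowuvragl), so the final letter is not what conditions the rule; the second-to-last letter is.
"zuhhahurh" has second-to-last letter 'r'. The one such stem in the data (limbirl → limbarl) changes the last vowel to 'a' (as do rowuvrugl, natogl), so the same rule applies.
So zuhhahurh → zuhhaharh.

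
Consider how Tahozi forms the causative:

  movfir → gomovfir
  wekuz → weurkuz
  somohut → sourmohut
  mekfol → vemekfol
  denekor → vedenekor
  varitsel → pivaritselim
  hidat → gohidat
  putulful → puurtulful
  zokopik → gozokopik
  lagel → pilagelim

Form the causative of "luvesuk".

luurvesuk

lagel and mekfol both end in -l yet inflect differently (pilagelim, vemekfol), so the final letter is not what conditions the rule; the last vowel is.
"luvesuk" has last vowel 'u'. The stems whose last vowel is 'u' (putulful → puurtulful, wekuz → weurkuz, somohut → sourmohut) insert -ur- after the first vowel.
The other patterns: stems whose last vowel is 'a' or 'i' add the prefix go-; stems whose last vowel is 'e' add pi- … -im around the stem; stems whose last vowel is 'o' add the prefix ve-.
So luvesuk → luurvesuk.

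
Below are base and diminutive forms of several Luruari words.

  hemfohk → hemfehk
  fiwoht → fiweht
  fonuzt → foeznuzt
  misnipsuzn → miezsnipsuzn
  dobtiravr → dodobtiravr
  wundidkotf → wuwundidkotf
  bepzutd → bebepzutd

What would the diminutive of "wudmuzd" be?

wuezdmuzd

"wudmuzd" has second-to-last letter 'z'. The stems whose second-to-last letter is 'z' (fonuzt → foeznuzt, misnipsuzn → miezsnipsuzn) insert -ez- after the first vowel.
The other patterns: stems whose second-to-last letter is 'h' change the last vowel to 'e'; stems whose second-to-last letter is 't' or 'v' repeat the first consonant+vowel as a prefix.
So wudmuzd → wuezdmuzd.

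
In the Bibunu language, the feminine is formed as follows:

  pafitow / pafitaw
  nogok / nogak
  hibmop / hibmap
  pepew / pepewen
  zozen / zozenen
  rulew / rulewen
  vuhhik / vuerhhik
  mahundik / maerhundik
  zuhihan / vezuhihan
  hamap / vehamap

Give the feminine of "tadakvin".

taerdakvin

pafitow and pepew both end in -w yet inflect differently (pafitaw, pepewen), so the final letter is not what conditions the rule; the last vowel is.
"tadakvin" has last vowel 'i'. The stems whose last vowel is 'i' (vuhhik → vuerhhik, mahundik → maerhundik) insert -er- after the first vowel.
So tadakvin → taerdakvin.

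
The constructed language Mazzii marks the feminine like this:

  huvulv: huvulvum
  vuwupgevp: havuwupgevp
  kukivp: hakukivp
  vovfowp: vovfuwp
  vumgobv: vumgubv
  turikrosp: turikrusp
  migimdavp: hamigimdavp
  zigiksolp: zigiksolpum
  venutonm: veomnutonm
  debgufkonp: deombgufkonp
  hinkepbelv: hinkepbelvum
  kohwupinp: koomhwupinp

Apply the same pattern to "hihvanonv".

"hihvanonv" has second-to-last letter 'n'. The stems whose second-to-last letter is 'n' (debgufkonp → deombgufkonp, venutonm → veomnutonm, kohwupinp → koomhwupinp) insert -om- after the first vowel.
The other patterns: stems whose second-to-last letter is 'l' add -um; stems whose second-to-last letter is 'v' add the prefix ha-; stems whose second-to-last letter is 'b', 's' or 'w' change the last vowel to 'u'.
So hihvanonv → hiomhvanonv.

hiomhvanonv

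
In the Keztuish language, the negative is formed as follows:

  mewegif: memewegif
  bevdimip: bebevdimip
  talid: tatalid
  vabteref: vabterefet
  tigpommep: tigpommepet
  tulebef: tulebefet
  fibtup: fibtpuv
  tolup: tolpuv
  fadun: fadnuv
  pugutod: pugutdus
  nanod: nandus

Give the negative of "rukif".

rurukif

mewegif and vabteref both end in -f yet inflect differently (memewegif, vabterefet), so the final letter is not what conditions the rule; the last vowel is.
"rukif" has last vowel 'i'. The stems whose last vowel is 'i' (mewegif → memewegif, bevdimip → bebevdimip, talid → tatalid) repeat the first consonant+vowel as a prefix.
So rukif → rurukif.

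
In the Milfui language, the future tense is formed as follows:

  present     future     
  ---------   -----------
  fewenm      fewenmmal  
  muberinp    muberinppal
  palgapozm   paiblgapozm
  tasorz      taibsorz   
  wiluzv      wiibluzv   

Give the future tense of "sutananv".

fewenm and palgapozm both end in -m yet inflect differently (fewenmmal, paiblgapozm), so the final letter is not what conditions the rule; the second-to-last letter is.
"sutananv" has second-to-last letter 'n'. The stems whose second-to-last letter is 'n' (fewenm → fewenmmal, muberinp → muberinppal) double the final consonant and add -al.
The other pattern: stems whose second-to-last letter is 'r' or 'z' insert -ib- after the first vowel.
So sutananv → sutananvval.

sutananvval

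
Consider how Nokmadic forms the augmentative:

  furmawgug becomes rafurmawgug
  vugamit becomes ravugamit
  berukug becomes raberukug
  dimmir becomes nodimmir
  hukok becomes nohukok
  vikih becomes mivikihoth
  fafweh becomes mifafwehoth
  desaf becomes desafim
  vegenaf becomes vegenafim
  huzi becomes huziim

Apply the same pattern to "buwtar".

nobuwtar

"buwtar" ends in -r. The one such stem in the data (dimmir → nodimmir) adds the prefix no-, so the same rule applies.
So buwtar → nobuwtar.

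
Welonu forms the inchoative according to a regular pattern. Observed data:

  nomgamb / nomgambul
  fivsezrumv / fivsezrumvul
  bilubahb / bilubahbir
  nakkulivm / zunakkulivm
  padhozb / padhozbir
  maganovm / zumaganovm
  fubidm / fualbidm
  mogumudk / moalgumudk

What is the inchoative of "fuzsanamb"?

nakkulivm and fubidm both end in -m yet inflect differently (zunakkulivm, fualbidm), so the final letter is not what conditions the rule; the second-to-last letter is.
"fuzsanamb" has second-to-last letter 'm'. The stems whose second-to-last letter is 'm' (fivsezrumv → fivsezrumvul, nomgamb → nomgambul) add -ul.
The other patterns: stems whose second-to-last letter is 'v' add the prefix zu-; stems whose second-to-last letter is 'd' insert -al- after the first vowel; stems whose second-to-last letter is 'h' or 'z' add -ir.
So fuzsanamb → fuzsanambul.

fuzsanambul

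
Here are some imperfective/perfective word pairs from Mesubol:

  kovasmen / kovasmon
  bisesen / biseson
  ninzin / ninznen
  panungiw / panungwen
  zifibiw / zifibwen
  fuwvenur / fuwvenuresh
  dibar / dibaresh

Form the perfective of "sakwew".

sakwow

kovasmen and ninzin both end in -n yet inflect differently (kovasmon, ninznen), so the final letter is not what conditions the rule; the last vowel is.
"sakwew" has last vowel 'e'. The stems whose last vowel is 'e' (kovasmen → kovasmon, bisesen → biseson) change the last vowel to 'o'.
The other patterns: stems whose last vowel is 'i' delete the last vowel and add -en; stems whose last vowel is 'a' or 'u' add -esh.
So sakwew → sakwow.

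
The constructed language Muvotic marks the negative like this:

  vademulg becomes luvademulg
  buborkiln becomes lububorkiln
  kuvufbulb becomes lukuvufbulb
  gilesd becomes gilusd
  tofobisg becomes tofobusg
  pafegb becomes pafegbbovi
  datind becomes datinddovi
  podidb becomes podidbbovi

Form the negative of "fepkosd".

fepkusd

vademulg and tofobisg both end in -g yet inflect differently (luvademulg, tofobusg), so the final letter is not what conditions the rule; the second-to-last letter is.
"fepkosd" has second-to-last letter 's'. The stems whose second-to-last letter is 's' (gilesd → gilusd, tofobisg → tofobusg) change the last vowel to 'u'.
The other patterns: stems whose second-to-last letter is 'l' add the prefix lu-; stems whose second-to-last letter is 'd', 'g' or 'n' double the final consonant and add -ovi.
So fepkosd → fepkusd.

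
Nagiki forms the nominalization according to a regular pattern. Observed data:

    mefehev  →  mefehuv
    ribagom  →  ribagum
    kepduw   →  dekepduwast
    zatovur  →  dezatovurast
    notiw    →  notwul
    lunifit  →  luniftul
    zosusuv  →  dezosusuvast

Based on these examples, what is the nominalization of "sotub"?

desotubast

kepduw and notiw both end in -w yet inflect differently (dekepduwast, notwul), so the final letter is not what conditions the rule; the last vowel is.
"sotub" has last vowel 'u'. The stems whose last vowel is 'u' (zosusuv → dezosusuvast, zatovur → dezatovurast, kepduw → dekepduwast) add de- … -ast around the stem.
The other patterns: stems whose last vowel is 'i' delete the last vowel and add -ul; stems whose last vowel is 'e' or 'o' change the last vowel to 'u'.
So sotub → desotubast.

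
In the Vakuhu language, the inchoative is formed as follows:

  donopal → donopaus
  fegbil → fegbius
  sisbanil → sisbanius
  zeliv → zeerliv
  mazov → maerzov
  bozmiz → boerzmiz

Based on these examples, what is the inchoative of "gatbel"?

fegbil and zeliv both have last vowel 'i' yet inflect differently (fegbius, zeerliv), so the last vowel is not what conditions the rule; the final letter is.
"gatbel" ends in -l. The stems ending in -l (donopal → donopaus, fegbil → fegbius, sisbanil → sisbanius) drop the final letter and add -us.
So gatbel → gatbeus.

gatbeus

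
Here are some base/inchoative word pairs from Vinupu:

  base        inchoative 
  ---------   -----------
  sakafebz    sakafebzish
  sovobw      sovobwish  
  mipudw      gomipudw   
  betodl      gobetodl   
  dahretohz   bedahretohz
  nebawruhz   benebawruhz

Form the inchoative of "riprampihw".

"riprampihw" has second-to-last letter 'h'. The stems whose second-to-last letter is 'h' (dahretohz → bedahretohz, nebawruhz → benebawruhz) add the prefix be-.
So riprampihw → beriprampihw.

beriprampihw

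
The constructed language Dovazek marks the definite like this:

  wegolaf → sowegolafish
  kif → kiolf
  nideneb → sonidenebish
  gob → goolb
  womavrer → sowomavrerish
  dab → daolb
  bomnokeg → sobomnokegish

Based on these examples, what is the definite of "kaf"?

kaolf

nideneb and gob both end in -b yet inflect differently (sonidenebish, goolb), so the final letter is not what conditions the rule; the number of vowels is.
"kaf" has 1 vowel. The stems with 1 vowel (gob → goolb, kif → kiolf, dab → daolb) insert -ol- after the first vowel.
The other pattern: stems with 3 vowels add so- … -ish around the stem.
So kaf → kaolf.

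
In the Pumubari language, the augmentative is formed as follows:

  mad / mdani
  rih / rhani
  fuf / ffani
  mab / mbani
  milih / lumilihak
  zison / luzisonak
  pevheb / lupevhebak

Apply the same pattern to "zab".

"zab" has 1 vowel. The stems with 1 vowel (mad → mdani, rih → rhani, fuf → ffani) delete the last vowel and add -ani.
The other pattern: stems with 2 vowels add lu- … -ak around the stem.
So zab → zbani.

zbani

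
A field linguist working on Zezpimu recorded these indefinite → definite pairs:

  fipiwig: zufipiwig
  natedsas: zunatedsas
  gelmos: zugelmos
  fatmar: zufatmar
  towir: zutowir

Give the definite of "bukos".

zubukos

Every pair shown (fipiwig → zufipiwig, natedsas → zunatedsas, gelmos → zugelmos, …) follows the same rule: add the prefix zu-.
So bukos → zubukos.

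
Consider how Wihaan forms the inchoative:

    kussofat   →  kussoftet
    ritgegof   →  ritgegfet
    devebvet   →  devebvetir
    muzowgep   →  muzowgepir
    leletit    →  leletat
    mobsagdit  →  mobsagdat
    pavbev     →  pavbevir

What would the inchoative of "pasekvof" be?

mobsagdit and devebvet both end in -t yet inflect differently (mobsagdat, devebvetir), so the final letter is not what conditions the rule; the last vowel is.
"pasekvof" has last vowel 'o'. The one such stem in the data (ritgegof → ritgegfet) deletes the last vowel and adds -et (as does kussofat), so the same rule applies.
So pasekvof → pasekvfet.

pasekvfet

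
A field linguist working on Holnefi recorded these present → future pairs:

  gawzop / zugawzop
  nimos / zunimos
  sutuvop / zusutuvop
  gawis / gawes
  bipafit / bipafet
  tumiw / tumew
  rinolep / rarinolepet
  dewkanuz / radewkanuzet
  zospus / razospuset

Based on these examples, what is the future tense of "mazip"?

nimos and gawis both end in -s yet inflect differently (zunimos, gawes), so the final letter is not what conditions the rule; the last vowel is.
"mazip" has last vowel 'i'. The stems whose last vowel is 'i' (gawis → gawes, bipafit → bipafet, tumiw → tumew) change the last vowel to 'e'.
So mazip → mazep.

mazep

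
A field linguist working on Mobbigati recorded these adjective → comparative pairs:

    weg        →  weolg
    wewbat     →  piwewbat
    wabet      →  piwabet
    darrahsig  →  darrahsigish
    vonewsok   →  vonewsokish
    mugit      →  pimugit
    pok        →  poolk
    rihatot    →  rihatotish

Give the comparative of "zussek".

pizussek

mugit and rihatot both end in -t yet inflect differently (pimugit, rihatotish), so the final letter is not what conditions the rule; the number of vowels is.
"zussek" has 2 vowels. The stems with 2 vowels (mugit → pimugit, wabet → piwabet, wewbat → piwewbat) add the prefix pi-.
The other patterns: stems with 1 vowel insert -ol- after the first vowel; stems with 3 vowels add -ish.
So zussek → pizussek.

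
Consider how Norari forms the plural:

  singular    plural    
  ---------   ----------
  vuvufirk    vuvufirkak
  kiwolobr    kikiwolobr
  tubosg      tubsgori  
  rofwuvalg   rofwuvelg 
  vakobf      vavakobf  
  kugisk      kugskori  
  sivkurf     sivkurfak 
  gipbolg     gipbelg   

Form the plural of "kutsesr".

sivkurf and vakobf both end in -f yet inflect differently (sivkurfak, vavakobf), so the final letter is not what conditions the rule; the second-to-last letter is.
"kutsesr" has second-to-last letter 's'. The stems whose second-to-last letter is 's' (kugisk → kugskori, tubosg → tubsgori) delete the last vowel and add -ori.
The other patterns: stems whose second-to-last letter is 'l' change the last vowel to 'e'; stems whose second-to-last letter is 'r' add -ak; stems whose second-to-last letter is 'b' repeat the first consonant+vowel as a prefix.
So kutsesr → kutssrori.

kutssrori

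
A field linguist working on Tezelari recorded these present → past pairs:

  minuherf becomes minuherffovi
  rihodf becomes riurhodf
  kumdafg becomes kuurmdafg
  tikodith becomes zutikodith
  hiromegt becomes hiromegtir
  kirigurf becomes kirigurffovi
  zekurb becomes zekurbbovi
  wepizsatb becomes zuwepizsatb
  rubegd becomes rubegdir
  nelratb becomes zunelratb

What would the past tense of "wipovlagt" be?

nelratb and zekurb both end in -b yet inflect differently (zunelratb, zekurbbovi), so the final letter is not what conditions the rule; the second-to-last letter is.
"wipovlagt" has second-to-last letter 'g'. The stems whose second-to-last letter is 'g' (hiromegt → hiromegtir, rubegd → rubegdir) add -ir.
The other patterns: stems whose second-to-last letter is 't' add the prefix zu-; stems whose second-to-last letter is 'r' double the final consonant and add -ovi; stems whose second-to-last letter is 'd' or 'f' insert -ur- after the first vowel.
So wipovlagt → wipovlagtir.

wipovlagtir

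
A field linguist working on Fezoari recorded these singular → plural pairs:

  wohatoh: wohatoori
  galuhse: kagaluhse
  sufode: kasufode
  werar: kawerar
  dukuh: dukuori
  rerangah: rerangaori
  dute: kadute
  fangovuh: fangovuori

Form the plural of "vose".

rerangah and werar both have last vowel 'a' yet inflect differently (rerangaori, kawerar), so the last vowel is not what conditions the rule; the final letter is.
"vose" ends in -e. The stems ending in -e (dute → kadute, sufode → kasufode, galuhse → kagaluhse) add the prefix ka-.
So vose → kavose.

kavose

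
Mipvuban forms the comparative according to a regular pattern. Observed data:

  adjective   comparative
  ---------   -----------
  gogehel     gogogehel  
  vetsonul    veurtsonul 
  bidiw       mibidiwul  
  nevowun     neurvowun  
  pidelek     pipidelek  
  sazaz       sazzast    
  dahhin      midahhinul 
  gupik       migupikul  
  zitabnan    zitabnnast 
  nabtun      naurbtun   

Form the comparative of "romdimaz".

romdimzast

zitabnan and nabtun both end in -n yet inflect differently (zitabnnast, naurbtun), so the final letter is not what conditions the rule; the last vowel is.
"romdimaz" has last vowel 'a'. The stems whose last vowel is 'a' (zitabnan → zitabnnast, sazaz → sazzast) delete the last vowel and add -ast.
The other patterns: stems whose last vowel is 'u' insert -ur- after the first vowel; stems whose last vowel is 'i' add mi- … -ul around the stem; stems whose last vowel is 'e' repeat the first consonant+vowel as a prefix.
So romdimaz → romdimzast.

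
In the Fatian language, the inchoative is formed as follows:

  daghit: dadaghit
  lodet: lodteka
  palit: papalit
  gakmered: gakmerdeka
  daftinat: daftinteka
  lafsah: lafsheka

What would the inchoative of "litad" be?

litdeka

daghit and lodet both end in -t yet inflect differently (dadaghit, lodteka), so the final letter is not what conditions the rule; the last vowel is.
"litad" has last vowel 'a'. The stems whose last vowel is 'a' (daftinat → daftinteka, lafsah → lafsheka) delete the last vowel and add -eka.
The other pattern: stems whose last vowel is 'i' repeat the first consonant+vowel as a prefix.
So litad → litdeka.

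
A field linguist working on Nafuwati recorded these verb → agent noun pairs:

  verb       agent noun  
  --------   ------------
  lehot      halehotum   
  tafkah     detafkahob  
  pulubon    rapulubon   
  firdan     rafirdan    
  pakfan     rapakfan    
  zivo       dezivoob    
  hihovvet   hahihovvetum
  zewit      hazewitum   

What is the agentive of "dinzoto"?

lehot and pulubon both have last vowel 'o' yet inflect differently (halehotum, rapulubon), so the last vowel is not what conditions the rule; the final letter is.
"dinzoto" ends in -o. The one such stem in the data (zivo → dezivoob) adds de- … -ob around the stem, so the same rule applies.
The other patterns: stems ending in -t add ha- … -um around the stem; stems ending in -n add the prefix ra-.
So dinzoto → dedinzotoob.

dedinzotoob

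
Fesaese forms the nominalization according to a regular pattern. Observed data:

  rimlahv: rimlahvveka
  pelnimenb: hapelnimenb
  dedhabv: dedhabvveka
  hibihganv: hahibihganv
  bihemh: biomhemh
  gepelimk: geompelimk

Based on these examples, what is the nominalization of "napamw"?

"napamw" has second-to-last letter 'm'. The stems whose second-to-last letter is 'm' (gepelimk → geompelimk, bihemh → biomhemh) insert -om- after the first vowel.
So napamw → naompamw.

naompamw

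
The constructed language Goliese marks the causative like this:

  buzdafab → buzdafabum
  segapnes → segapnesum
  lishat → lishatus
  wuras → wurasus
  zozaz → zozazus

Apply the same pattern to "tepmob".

"tepmob" has 2 vowels. The stems with 2 vowels (lishat → lishatus, wuras → wurasus, zozaz → zozazus) add -us.
So tepmob → tepmobus.

tepmobus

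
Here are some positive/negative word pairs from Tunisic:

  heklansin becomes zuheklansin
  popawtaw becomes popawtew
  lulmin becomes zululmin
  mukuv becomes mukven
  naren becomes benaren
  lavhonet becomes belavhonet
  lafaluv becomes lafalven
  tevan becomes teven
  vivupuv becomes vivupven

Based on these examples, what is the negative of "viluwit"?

naren and lulmin both end in -n yet inflect differently (benaren, zululmin), so the final letter is not what conditions the rule; the last vowel is.
"viluwit" has last vowel 'i'. The stems whose last vowel is 'i' (lulmin → zululmin, heklansin → zuheklansin) add the prefix zu-.
The other patterns: stems whose last vowel is 'u' delete the last vowel and add -en; stems whose last vowel is 'e' add the prefix be-; stems whose last vowel is 'a' change the last vowel to 'e'.
So viluwit → zuviluwit.

zuviluwit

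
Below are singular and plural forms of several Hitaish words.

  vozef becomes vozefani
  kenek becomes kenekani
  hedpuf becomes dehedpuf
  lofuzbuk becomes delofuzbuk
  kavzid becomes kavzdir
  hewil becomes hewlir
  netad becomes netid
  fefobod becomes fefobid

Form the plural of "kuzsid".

kuzsdir

vozef and hedpuf both end in -f yet inflect differently (vozefani, dehedpuf), so the final letter is not what conditions the rule; the last vowel is.
"kuzsid" has last vowel 'i'. The stems whose last vowel is 'i' (kavzid → kavzdir, hewil → hewlir) delete the last vowel and add -ir.
The other patterns: stems whose last vowel is 'e' add -ani; stems whose last vowel is 'u' add the prefix de-; stems whose last vowel is 'a' or 'o' change the last vowel to 'i'.
So kuzsid → kuzsdir.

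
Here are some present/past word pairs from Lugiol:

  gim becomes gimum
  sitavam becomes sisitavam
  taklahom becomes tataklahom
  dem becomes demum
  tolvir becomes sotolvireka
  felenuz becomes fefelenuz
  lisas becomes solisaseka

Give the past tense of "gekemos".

dem and sitavam both end in -m yet inflect differently (demum, sisitavam), so the final letter is not what conditions the rule; the number of vowels is.
"gekemos" has 3 vowels. The stems with 3 vowels (felenuz → fefelenuz, sitavam → sisitavam, taklahom → tataklahom) repeat the first consonant+vowel as a prefix.
The other patterns: stems with 1 vowel add -um; stems with 2 vowels add so- … -eka around the stem.
So gekemos → gegekemos.

gegekemos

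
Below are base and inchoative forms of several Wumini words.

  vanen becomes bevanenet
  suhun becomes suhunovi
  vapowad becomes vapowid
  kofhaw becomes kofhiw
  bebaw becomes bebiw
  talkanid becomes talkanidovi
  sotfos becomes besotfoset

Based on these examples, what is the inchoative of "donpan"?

talkanid and vapowad both end in -d yet inflect differently (talkanidovi, vapowid), so the final letter is not what conditions the rule; the last vowel is.
"donpan" has last vowel 'a'. The stems whose last vowel is 'a' (kofhaw → kofhiw, bebaw → bebiw, vapowad → vapowid) change the last vowel to 'i'.
So donpan → donpin.

donpin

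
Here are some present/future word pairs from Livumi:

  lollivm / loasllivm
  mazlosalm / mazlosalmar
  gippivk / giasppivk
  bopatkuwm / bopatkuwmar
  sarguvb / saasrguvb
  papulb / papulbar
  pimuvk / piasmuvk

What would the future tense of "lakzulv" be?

lollivm and mazlosalm both end in -m yet inflect differently (loasllivm, mazlosalmar), so the final letter is not what conditions the rule; the second-to-last letter is.
"lakzulv" has second-to-last letter 'l'. The stems whose second-to-last letter is 'l' (mazlosalm → mazlosalmar, papulb → papulbar) add -ar.
The other pattern: stems whose second-to-last letter is 'v' insert -as- after the first vowel.
So lakzulv → lakzulvar.

lakzulvar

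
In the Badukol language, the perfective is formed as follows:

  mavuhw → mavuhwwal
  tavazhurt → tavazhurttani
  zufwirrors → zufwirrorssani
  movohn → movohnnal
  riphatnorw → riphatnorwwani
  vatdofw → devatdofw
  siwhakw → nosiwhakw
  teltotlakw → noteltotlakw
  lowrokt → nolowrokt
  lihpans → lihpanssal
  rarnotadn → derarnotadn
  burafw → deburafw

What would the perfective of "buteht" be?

butehttal

zufwirrors and lihpans both end in -s yet inflect differently (zufwirrorssani, lihpanssal), so the final letter is not what conditions the rule; the second-to-last letter is.
"buteht" has second-to-last letter 'h'. The stems whose second-to-last letter is 'h' (movohn → movohnnal, mavuhw → mavuhwwal) double the final consonant and add -al.
So buteht → butehttal.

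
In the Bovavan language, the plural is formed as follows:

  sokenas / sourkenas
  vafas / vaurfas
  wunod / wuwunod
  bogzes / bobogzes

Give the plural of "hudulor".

huhudulor

sokenas and bogzes both end in -s yet inflect differently (sourkenas, bobogzes), so the final letter is not what conditions the rule; the last vowel is.
"hudulor" has last vowel 'o'. The one such stem in the data (wunod → wuwunod) repeats the first consonant+vowel as a prefix (as does bogzes), so the same rule applies.
The other pattern: stems whose last vowel is 'a' insert -ur- after the first vowel.
So hudulor → huhudulor.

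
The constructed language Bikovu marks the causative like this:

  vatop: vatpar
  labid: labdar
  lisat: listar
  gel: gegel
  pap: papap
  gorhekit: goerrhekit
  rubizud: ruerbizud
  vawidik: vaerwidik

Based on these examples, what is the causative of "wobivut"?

"wobivut" has 3 vowels. The stems with 3 vowels (gorhekit → goerrhekit, rubizud → ruerbizud, vawidik → vaerwidik) insert -er- after the first vowel.
So wobivut → woerbivut.

woerbivut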